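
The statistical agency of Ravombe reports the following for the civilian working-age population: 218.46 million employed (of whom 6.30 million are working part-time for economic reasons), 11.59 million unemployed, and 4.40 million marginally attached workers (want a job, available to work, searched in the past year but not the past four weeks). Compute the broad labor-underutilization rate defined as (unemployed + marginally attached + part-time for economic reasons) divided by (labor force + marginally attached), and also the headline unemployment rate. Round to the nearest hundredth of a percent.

Broad underutilization rate ≈ 9.51%; headline unemployment rate ≈ 5.04%.

Labor force = 218.46 + 11.59 = 230.05 million.
Numerator = 11.59 + 4.40 + 6.30 = 22.29 million.
Denominator = 230.05 + 4.40 = 234.45 million.
Broad rate = 22.29 / 234.45 = 9.51%.
Headline unemployment rate = 11.59 / 230.05 = 5.04%.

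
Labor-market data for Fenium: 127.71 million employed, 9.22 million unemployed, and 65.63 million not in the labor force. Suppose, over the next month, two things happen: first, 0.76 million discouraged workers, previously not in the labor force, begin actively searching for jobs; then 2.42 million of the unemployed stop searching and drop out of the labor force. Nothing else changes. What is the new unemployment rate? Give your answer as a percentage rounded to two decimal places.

Initially, labor force = 127.71 + 9.22 = 136.93 million, so u = 9.22/136.93 = 6.73%.
After the first change, unemployed and labor force both rise by 0.76 → E = 127.71, U = 9.98, labor force = 137.69 million.
After the second change, unemployed and labor force both fall by 2.42 → E = 127.71, U = 7.56, labor force = 135.27 million.
New unemployment rate = 7.56 / 135.27 = 5.59%.

New unemployment rate ≈ 5.59%.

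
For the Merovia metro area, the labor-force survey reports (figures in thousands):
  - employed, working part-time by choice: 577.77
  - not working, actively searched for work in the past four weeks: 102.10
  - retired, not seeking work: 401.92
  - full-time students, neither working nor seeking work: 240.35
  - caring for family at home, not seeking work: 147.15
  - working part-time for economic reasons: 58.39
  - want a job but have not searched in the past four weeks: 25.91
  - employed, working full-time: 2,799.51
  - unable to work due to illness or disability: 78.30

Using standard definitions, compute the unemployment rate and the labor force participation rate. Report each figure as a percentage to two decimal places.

Employed = 577.77 + 58.39 + 2,799.51 = 3,435.67 thousand (anyone who worked, including part-time for economic reasons, counts as employed).
Unemployed = 102.10 thousand.
Labor force = 3,435.67 + 102.10 = 3,537.77 thousand.
Not in labor force = 401.92 + 240.35 + 147.15 + 25.91 + 78.30 = 893.63 thousand (those not working and not actively searching are outside the labor force — including those who want a job but have given up searching).
Civilian working-age population = 3,537.77 + 893.63 = 4,431.40 thousand.
Unemployment rate = 102.10 / 3,537.77 = 2.89%.
Labor force participation rate = 3,537.77 / 4,431.40 = 79.83%.

Unemployment rate ≈ 2.89%; labor force participation rate ≈ 79.83%.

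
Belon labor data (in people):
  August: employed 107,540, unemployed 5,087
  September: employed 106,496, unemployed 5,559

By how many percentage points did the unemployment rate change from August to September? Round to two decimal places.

The unemployment rate changed by +0.44 percentage points.

August: labor force = 107,540 + 5,087 = 112,627; u = 5,087/112,627 = 4.52%.
September: labor force = 106,496 + 5,559 = 112,055; u = 5,559/112,055 = 4.96%.
Change = 4.96% − 4.52% = +0.44 pp.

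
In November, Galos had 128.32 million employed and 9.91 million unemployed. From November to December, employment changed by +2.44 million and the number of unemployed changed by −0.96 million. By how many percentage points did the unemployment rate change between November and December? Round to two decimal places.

November: labor force = 128.32 + 9.91 = 138.23; u = 9.91/138.23 = 7.17%.
December: labor force = 130.76 + 8.95 = 139.71; u = 8.95/139.71 = 6.41%.
Change = 6.41% − 7.17% = −0.76 pp.

The unemployment rate changed by −0.76 percentage points.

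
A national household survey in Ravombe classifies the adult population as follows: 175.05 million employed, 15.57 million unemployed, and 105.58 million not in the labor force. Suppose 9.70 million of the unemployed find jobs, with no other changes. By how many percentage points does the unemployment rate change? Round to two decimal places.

Initially, labor force = 175.05 + 15.57 = 190.62 million, so u = 15.57/190.62 = 8.17%.
After the change, unemployed falls and employed rises by 9.70; labor force unchanged → E = 184.75, U = 5.87, labor force = 190.62 million.
New unemployment rate = 5.87 / 190.62 = 3.08%.
Change = 3.08% − 8.17% = −5.09 percentage points.

The unemployment rate changes by −5.09 percentage points.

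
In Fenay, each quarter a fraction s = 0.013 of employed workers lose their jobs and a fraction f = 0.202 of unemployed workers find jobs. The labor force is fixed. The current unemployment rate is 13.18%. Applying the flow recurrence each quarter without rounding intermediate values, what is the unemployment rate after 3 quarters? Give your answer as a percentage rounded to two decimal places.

Unemployment rate after three quarters ≈ 9.50%.

With a fixed labor force, u_{t+1} = u_t + s·(1−u_t) − f·u_t = u_t·(1−s−f) + s.
Here 1−s−f = 0.785 and s = 0.013.
u_1 = 0.131800 × 0.785 + 0.013 = 0.116463.
u_2 = 0.116463 × 0.785 + 0.013 = 0.104423.
u_3 = 0.104423 × 0.785 + 0.013 = 0.094972.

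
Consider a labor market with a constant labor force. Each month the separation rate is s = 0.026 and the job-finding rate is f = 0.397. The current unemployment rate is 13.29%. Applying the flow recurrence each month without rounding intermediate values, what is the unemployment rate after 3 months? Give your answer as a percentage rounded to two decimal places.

Unemployment rate after three months ≈ 7.52%.

With a fixed labor force, u_{t+1} = u_t + s·(1−u_t) − f·u_t = u_t·(1−s−f) + s.
Here 1−s−f = 0.577 and s = 0.026.
u_1 = 0.132900 × 0.577 + 0.026 = 0.102683.
u_2 = 0.102683 × 0.577 + 0.026 = 0.085248.
u_3 = 0.085248 × 0.577 + 0.026 = 0.075188.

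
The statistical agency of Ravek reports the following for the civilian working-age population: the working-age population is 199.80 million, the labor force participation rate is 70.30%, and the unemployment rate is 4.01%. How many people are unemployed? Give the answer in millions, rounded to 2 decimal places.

About 5.63 million are unemployed.

Labor force = 0.7030 × 199.80 = 140.46 million.
Unemployed = 0.0401 × 140.46 ≈ 5.63 million.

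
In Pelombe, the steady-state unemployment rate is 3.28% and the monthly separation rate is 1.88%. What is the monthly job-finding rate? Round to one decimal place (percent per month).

Job-finding rate ≈ 55.4% per month.

From u* = s/(s+f): f = s·(1−u)/u.
f = 1.88 × (1 − 0.0328) / 0.0328 = 1.8183 / 0.0328 ≈ 55.4% per month.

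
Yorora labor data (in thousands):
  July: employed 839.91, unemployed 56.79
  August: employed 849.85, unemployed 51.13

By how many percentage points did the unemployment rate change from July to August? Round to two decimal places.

The unemployment rate changed by −0.66 percentage points.

July: labor force = 839.91 + 56.79 = 896.70; u = 56.79/896.70 = 6.33%.
August: labor force = 849.85 + 51.13 = 900.98; u = 51.13/900.98 = 5.67%.
Change = 5.67% − 6.33% = −0.66 pp.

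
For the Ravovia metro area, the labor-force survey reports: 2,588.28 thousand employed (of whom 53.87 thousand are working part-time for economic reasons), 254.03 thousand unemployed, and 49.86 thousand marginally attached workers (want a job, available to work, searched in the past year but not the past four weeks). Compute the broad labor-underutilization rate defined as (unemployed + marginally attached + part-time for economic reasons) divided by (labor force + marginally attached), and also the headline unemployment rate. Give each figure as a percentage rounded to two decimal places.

Broad underutilization rate ≈ 12.37%; headline unemployment rate ≈ 8.94%.

Labor force = 2,588.28 + 254.03 = 2,842.31 thousand.
Numerator = 254.03 + 49.86 + 53.87 = 357.76 thousand.
Denominator = 2,842.31 + 49.86 = 2,892.17 thousand.
Broad rate = 357.76 / 2,892.17 = 12.37%.
Headline unemployment rate = 254.03 / 2,842.31 = 8.94%.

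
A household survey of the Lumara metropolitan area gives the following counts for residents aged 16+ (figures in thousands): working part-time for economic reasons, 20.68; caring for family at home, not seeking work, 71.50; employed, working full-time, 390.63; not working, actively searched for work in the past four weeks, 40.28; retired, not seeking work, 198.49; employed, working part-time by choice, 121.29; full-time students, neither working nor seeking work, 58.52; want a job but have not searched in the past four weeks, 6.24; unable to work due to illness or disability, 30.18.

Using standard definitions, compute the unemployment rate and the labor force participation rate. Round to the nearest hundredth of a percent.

Unemployment rate ≈ 7.03%; labor force participation rate ≈ 61.09%.

Employed = 20.68 + 390.63 + 121.29 = 532.60 thousand (anyone who worked, including part-time for economic reasons, counts as employed).
Unemployed = 40.28 thousand.
Labor force = 532.60 + 40.28 = 572.88 thousand.
Not in labor force = 71.50 + 198.49 + 58.52 + 6.24 + 30.18 = 364.93 thousand (those not working and not actively searching are outside the labor force — including those who want a job but have given up searching).
Civilian working-age population = 572.88 + 364.93 = 937.81 thousand.
Unemployment rate = 40.28 / 572.88 = 7.03%.
Labor force participation rate = 572.88 / 937.81 = 61.09%.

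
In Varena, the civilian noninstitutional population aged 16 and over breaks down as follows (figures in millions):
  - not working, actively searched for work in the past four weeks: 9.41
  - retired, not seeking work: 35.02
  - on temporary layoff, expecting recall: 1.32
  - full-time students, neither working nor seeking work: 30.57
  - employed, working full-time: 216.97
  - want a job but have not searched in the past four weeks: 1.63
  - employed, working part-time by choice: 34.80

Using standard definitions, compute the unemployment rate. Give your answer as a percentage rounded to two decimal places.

Employed = 216.97 + 34.80 = 251.77 million.
Unemployed = 9.41 + 1.32 = 10.73 million (jobless and actively searching, or on temporary layoff).
Labor force = 251.77 + 10.73 = 262.50 million.
Unemployment rate = 10.73 / 262.50 = 4.09%.

Unemployment rate ≈ 4.09%.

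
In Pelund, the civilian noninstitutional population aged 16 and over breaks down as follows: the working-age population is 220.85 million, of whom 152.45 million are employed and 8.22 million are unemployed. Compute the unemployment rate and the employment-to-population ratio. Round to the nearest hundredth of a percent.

Unemployment rate ≈ 5.12%; employment-population ratio ≈ 69.03%.

Labor force = employed + unemployed = 152.45 + 8.22 = 160.67 million.
Unemployment rate = 8.22 / 160.67 = 5.12%.
Employment-population ratio = 152.45 / 220.85 = 69.03%.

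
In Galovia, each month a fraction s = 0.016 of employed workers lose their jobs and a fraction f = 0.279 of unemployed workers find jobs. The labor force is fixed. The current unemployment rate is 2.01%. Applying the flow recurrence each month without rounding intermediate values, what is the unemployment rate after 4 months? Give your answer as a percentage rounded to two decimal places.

Unemployment rate after four months ≈ 4.58%.

With a fixed labor force, u_{t+1} = u_t + s·(1−u_t) − f·u_t = u_t·(1−s−f) + s.
Here 1−s−f = 0.705 and s = 0.016.
u_1 = 0.020100 × 0.705 + 0.016 = 0.030170.
u_2 = 0.030170 × 0.705 + 0.016 = 0.037270.
u_3 = 0.037270 × 0.705 + 0.016 = 0.042275.
u_4 = 0.042275 × 0.705 + 0.016 = 0.045804.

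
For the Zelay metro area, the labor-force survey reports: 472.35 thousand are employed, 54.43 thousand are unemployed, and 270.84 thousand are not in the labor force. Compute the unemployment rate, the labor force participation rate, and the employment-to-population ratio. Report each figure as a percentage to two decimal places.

Labor force = employed + unemployed = 472.35 + 54.43 = 526.78 thousand.
Working-age population = 526.78 + 270.84 = 797.62 thousand.
Unemployment rate = 54.43 / 526.78 = 10.33%.
Labor force participation rate = 526.78 / 797.62 = 66.04%.
Employment-population ratio = 472.35 / 797.62 = 59.22%.

Unemployment rate ≈ 10.33%; labor force participation rate ≈ 66.04%; employment-population ratio ≈ 59.22%.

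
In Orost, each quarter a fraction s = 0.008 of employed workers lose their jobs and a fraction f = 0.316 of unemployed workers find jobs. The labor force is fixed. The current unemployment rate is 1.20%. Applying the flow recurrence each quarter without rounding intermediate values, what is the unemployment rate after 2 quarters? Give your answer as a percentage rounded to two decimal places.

With a fixed labor force, u_{t+1} = u_t + s·(1−u_t) − f·u_t = u_t·(1−s−f) + s.
Here 1−s−f = 0.676 and s = 0.008.
u_1 = 0.012000 × 0.676 + 0.008 = 0.016112.
u_2 = 0.016112 × 0.676 + 0.008 = 0.018892.

Unemployment rate after two quarters ≈ 1.89%.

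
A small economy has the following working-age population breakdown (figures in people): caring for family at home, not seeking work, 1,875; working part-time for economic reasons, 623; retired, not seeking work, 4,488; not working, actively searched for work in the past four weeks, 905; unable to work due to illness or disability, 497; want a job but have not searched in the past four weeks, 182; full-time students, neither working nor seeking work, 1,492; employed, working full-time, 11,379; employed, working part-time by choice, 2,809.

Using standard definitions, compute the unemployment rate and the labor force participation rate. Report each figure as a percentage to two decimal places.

Unemployment rate ≈ 5.76%; labor force participation rate ≈ 64.81%.

Employed = 623 + 11,379 + 2,809 = 14,811 (anyone who worked, including part-time for economic reasons, counts as employed).
Unemployed = 905.
Labor force = 14,811 + 905 = 15,716.
Not in labor force = 1,875 + 4,488 + 497 + 182 + 1,492 = 8,534 (those not working and not actively searching are outside the labor force — including those who want a job but have given up searching).
Civilian working-age population = 15,716 + 8,534 = 24,250.
Unemployment rate = 905 / 15,716 = 5.76%.
Labor force participation rate = 15,716 / 24,250 = 64.81%.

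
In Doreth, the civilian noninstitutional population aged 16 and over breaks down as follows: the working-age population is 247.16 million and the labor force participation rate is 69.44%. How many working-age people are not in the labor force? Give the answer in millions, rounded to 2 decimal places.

About 75.53 million are not in the labor force.

Share not in the labor force = 1 − 0.6944 = 0.3056.
Not in labor force = 0.3056 × 247.16 ≈ 75.53 million.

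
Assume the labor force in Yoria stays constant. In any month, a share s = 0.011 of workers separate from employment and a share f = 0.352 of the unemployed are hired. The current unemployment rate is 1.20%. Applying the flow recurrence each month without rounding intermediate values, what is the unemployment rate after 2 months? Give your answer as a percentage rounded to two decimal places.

Unemployment rate after two months ≈ 2.29%.

With a fixed labor force, u_{t+1} = u_t + s·(1−u_t) − f·u_t = u_t·(1−s−f) + s.
Here 1−s−f = 0.637 and s = 0.011.
u_1 = 0.012000 × 0.637 + 0.011 = 0.018644.
u_2 = 0.018644 × 0.637 + 0.011 = 0.022876.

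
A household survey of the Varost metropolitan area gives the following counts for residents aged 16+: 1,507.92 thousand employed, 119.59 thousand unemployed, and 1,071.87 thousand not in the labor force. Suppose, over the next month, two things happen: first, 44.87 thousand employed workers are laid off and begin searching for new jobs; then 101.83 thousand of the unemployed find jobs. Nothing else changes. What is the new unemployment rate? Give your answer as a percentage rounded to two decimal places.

New unemployment rate ≈ 3.85%.

Initially, labor force = 1,507.92 + 119.59 = 1,627.51 thousand, so u = 119.59/1,627.51 = 7.35%.
After the first change, employed falls and unemployed rises by 44.87; labor force unchanged → E = 1,463.05, U = 164.46, labor force = 1,627.51 thousand.
After the second change, unemployed falls and employed rises by 101.83; labor force unchanged → E = 1,564.88, U = 62.63, labor force = 1,627.51 thousand.
New unemployment rate = 62.63 / 1,627.51 = 3.85%.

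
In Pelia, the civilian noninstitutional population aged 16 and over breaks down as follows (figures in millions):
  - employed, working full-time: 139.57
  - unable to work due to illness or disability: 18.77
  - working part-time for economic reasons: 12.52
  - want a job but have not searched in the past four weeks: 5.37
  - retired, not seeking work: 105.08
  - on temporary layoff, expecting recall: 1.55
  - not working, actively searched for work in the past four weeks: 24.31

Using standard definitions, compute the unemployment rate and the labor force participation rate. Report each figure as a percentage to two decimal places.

Unemployment rate ≈ 14.53%; labor force participation rate ≈ 57.93%.

Employed = 139.57 + 12.52 = 152.09 million (anyone who worked, including part-time for economic reasons, counts as employed).
Unemployed = 1.55 + 24.31 = 25.86 million (jobless and actively searching, or on temporary layoff).
Labor force = 152.09 + 25.86 = 177.95 million.
Not in labor force = 18.77 + 5.37 + 105.08 = 129.22 million (those not working and not actively searching are outside the labor force — including those who want a job but have given up searching).
Civilian working-age population = 177.95 + 129.22 = 307.17 million.
Unemployment rate = 25.86 / 177.95 = 14.53%.
Labor force participation rate = 177.95 / 307.17 = 57.93%.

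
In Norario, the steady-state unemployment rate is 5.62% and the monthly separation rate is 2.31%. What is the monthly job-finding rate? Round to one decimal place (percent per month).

Job-finding rate ≈ 38.8% per month.

From u* = s/(s+f): f = s·(1−u)/u.
f = 2.31 × (1 − 0.0562) / 0.0562 = 2.1802 / 0.0562 ≈ 38.8% per month.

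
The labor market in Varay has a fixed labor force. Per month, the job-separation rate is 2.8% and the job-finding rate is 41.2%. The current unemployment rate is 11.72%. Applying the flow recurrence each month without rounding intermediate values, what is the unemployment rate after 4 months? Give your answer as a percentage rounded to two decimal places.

Unemployment rate after four months ≈ 6.89%.

With a fixed labor force, u_{t+1} = u_t + s·(1−u_t) − f·u_t = u_t·(1−s−f) + s.
Here 1−s−f = 0.560 and s = 0.028.
u_1 = 0.117200 × 0.560 + 0.028 = 0.093632.
u_2 = 0.093632 × 0.560 + 0.028 = 0.080434.
u_3 = 0.080434 × 0.560 + 0.028 = 0.073043.
u_4 = 0.073043 × 0.560 + 0.028 = 0.068904.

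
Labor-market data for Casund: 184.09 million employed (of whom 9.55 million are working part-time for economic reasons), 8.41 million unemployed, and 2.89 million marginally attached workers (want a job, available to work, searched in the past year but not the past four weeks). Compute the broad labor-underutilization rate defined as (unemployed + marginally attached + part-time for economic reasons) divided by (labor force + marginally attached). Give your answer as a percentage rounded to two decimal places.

Broad underutilization rate ≈ 10.67%.

Labor force = 184.09 + 8.41 = 192.50 million.
Numerator = 8.41 + 2.89 + 9.55 = 20.85 million.
Denominator = 192.50 + 2.89 = 195.39 million.
Broad rate = 20.85 / 195.39 = 10.67%.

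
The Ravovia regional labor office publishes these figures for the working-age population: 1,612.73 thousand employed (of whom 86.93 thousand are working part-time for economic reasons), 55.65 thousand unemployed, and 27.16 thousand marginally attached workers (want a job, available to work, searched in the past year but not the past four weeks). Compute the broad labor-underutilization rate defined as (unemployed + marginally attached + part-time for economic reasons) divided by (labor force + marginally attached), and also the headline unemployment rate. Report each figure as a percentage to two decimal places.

Broad underutilization rate ≈ 10.01%; headline unemployment rate ≈ 3.34%.

Labor force = 1,612.73 + 55.65 = 1,668.38 thousand.
Numerator = 55.65 + 27.16 + 86.93 = 169.74 thousand.
Denominator = 1,668.38 + 27.16 = 1,695.54 thousand.
Broad rate = 169.74 / 1,695.54 = 10.01%.
Headline unemployment rate = 55.65 / 1,668.38 = 3.34%.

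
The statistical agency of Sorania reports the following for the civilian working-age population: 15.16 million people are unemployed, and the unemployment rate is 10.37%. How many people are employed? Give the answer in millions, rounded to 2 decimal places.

Labor force = U / u = 15.16 / 0.1037 ≈ 146.19 million.
Employed = labor force − unemployed = 146.19 − 15.16 = 131.03 million.

About 131.03 million are employed.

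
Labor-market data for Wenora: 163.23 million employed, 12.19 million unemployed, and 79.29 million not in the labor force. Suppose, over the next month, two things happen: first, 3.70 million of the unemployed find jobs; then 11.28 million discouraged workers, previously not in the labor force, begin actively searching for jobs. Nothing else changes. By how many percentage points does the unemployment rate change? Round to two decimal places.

Initially, labor force = 163.23 + 12.19 = 175.42 million, so u = 12.19/175.42 = 6.95%.
After the first change, unemployed falls and employed rises by 3.70; labor force unchanged → E = 166.93, U = 8.49, labor force = 175.42 million.
After the second change, unemployed and labor force both rise by 11.28 → E = 166.93, U = 19.77, labor force = 186.70 million.
New unemployment rate = 19.77 / 186.70 = 10.59%.
Change = 10.59% − 6.95% = +3.64 percentage points.

The unemployment rate changes by +3.64 percentage points.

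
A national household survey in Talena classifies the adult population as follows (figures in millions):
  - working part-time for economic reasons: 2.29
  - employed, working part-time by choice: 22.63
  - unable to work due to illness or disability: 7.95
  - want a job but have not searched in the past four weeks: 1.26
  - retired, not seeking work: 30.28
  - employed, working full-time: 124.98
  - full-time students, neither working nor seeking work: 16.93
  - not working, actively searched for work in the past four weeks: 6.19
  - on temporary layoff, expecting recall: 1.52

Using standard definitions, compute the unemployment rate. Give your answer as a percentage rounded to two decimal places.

Employed = 2.29 + 22.63 + 124.98 = 149.90 million (anyone who worked, including part-time for economic reasons, counts as employed).
Unemployed = 6.19 + 1.52 = 7.71 million (jobless and actively searching, or on temporary layoff).
Labor force = 149.90 + 7.71 = 157.61 million.
Unemployment rate = 7.71 / 157.61 = 4.89%.

Unemployment rate ≈ 4.89%.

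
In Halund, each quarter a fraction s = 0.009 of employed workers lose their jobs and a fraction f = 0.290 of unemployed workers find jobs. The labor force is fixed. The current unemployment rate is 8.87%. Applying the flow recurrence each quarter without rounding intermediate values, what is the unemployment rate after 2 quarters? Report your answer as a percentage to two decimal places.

With a fixed labor force, u_{t+1} = u_t + s·(1−u_t) − f·u_t = u_t·(1−s−f) + s.
Here 1−s−f = 0.701 and s = 0.009.
u_1 = 0.088700 × 0.701 + 0.009 = 0.071179.
u_2 = 0.071179 × 0.701 + 0.009 = 0.058896.

Unemployment rate after two quarters ≈ 5.89%.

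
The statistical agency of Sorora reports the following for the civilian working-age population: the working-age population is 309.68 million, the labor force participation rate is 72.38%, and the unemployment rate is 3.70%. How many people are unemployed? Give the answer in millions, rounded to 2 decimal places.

Labor force = 0.7238 × 309.68 = 224.15 million.
Unemployed = 0.0370 × 224.15 ≈ 8.29 million.

About 8.29 million are unemployed.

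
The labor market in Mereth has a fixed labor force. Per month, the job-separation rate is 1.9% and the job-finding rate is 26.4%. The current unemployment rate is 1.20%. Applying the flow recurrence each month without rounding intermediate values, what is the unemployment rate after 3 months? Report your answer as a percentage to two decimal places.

Unemployment rate after three months ≈ 4.68%.

With a fixed labor force, u_{t+1} = u_t + s·(1−u_t) − f·u_t = u_t·(1−s−f) + s.
Here 1−s−f = 0.717 and s = 0.019.
u_1 = 0.012000 × 0.717 + 0.019 = 0.027604.
u_2 = 0.027604 × 0.717 + 0.019 = 0.038792.
u_3 = 0.038792 × 0.717 + 0.019 = 0.046814.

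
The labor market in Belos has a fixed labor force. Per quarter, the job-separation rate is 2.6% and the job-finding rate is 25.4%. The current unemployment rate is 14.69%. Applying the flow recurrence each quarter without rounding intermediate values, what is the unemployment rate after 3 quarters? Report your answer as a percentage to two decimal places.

With a fixed labor force, u_{t+1} = u_t + s·(1−u_t) − f·u_t = u_t·(1−s−f) + s.
Here 1−s−f = 0.720 and s = 0.026.
u_1 = 0.146900 × 0.720 + 0.026 = 0.131768.
u_2 = 0.131768 × 0.720 + 0.026 = 0.120873.
u_3 = 0.120873 × 0.720 + 0.026 = 0.113029.

Unemployment rate after three quarters ≈ 11.30%.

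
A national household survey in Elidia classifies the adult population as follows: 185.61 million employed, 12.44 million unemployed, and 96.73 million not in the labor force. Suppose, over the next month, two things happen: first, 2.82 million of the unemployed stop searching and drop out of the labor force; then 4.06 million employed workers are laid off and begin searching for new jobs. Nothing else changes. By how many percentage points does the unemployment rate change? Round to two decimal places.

Initially, labor force = 185.61 + 12.44 = 198.05 million, so u = 12.44/198.05 = 6.28%.
After the first change, unemployed and labor force both fall by 2.82 → E = 185.61, U = 9.62, labor force = 195.23 million.
After the second change, employed falls and unemployed rises by 4.06; labor force unchanged → E = 181.55, U = 13.68, labor force = 195.23 million.
New unemployment rate = 13.68 / 195.23 = 7.01%.
Change = 7.01% − 6.28% = +0.73 percentage points.

The unemployment rate changes by +0.73 percentage points.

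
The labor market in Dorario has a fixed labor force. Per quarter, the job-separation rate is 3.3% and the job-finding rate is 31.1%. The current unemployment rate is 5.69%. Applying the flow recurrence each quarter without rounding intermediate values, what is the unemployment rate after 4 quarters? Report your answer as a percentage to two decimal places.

Unemployment rate after four quarters ≈ 8.87%.

With a fixed labor force, u_{t+1} = u_t + s·(1−u_t) − f·u_t = u_t·(1−s−f) + s.
Here 1−s−f = 0.656 and s = 0.033.
u_1 = 0.056900 × 0.656 + 0.033 = 0.070326.
u_2 = 0.070326 × 0.656 + 0.033 = 0.079134.
u_3 = 0.079134 × 0.656 + 0.033 = 0.084912.
u_4 = 0.084912 × 0.656 + 0.033 = 0.088702.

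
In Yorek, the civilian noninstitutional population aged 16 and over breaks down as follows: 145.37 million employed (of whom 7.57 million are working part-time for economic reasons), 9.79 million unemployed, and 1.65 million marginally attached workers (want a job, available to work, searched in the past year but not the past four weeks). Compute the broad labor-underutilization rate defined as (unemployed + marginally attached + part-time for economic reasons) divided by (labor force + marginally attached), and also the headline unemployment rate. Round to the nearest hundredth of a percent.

Broad underutilization rate ≈ 12.12%; headline unemployment rate ≈ 6.31%.

Labor force = 145.37 + 9.79 = 155.16 million.
Numerator = 9.79 + 1.65 + 7.57 = 19.01 million.
Denominator = 155.16 + 1.65 = 156.81 million.
Broad rate = 19.01 / 156.81 = 12.12%.
Headline unemployment rate = 9.79 / 155.16 = 6.31%.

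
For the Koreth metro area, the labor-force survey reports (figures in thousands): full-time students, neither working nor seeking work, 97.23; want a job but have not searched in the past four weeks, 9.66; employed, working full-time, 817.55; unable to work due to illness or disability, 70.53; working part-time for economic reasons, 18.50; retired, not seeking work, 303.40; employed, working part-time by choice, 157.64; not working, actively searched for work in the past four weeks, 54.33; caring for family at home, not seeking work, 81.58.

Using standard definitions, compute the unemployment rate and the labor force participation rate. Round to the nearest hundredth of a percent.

Employed = 817.55 + 18.50 + 157.64 = 993.69 thousand (anyone who worked, including part-time for economic reasons, counts as employed).
Unemployed = 54.33 thousand.
Labor force = 993.69 + 54.33 = 1,048.02 thousand.
Not in labor force = 97.23 + 9.66 + 70.53 + 303.40 + 81.58 = 562.40 thousand (those not working and not actively searching are outside the labor force — including those who want a job but have given up searching).
Civilian working-age population = 1,048.02 + 562.40 = 1,610.42 thousand.
Unemployment rate = 54.33 / 1,048.02 = 5.18%.
Labor force participation rate = 1,048.02 / 1,610.42 = 65.08%.

Unemployment rate ≈ 5.18%; labor force participation rate ≈ 65.08%.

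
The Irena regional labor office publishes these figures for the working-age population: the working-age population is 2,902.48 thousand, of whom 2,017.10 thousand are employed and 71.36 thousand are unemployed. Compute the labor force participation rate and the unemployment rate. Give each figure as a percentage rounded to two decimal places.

Labor force = employed + unemployed = 2,017.10 + 71.36 = 2,088.46 thousand.
Unemployment rate = 71.36 / 2,088.46 = 3.42%.
Labor force participation rate = 2,088.46 / 2,902.48 = 71.95%.

Labor force participation rate ≈ 71.95%; unemployment rate ≈ 3.42%.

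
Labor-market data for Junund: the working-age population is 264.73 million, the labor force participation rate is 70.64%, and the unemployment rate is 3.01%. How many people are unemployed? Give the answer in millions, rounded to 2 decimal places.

Labor force = 0.7064 × 264.73 = 187.01 million.
Unemployed = 0.0301 × 187.01 ≈ 5.63 million.

About 5.63 million are unemployed.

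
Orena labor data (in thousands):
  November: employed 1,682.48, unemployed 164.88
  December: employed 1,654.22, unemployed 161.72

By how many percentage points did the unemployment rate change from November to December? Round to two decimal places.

November: labor force = 1,682.48 + 164.88 = 1,847.36; u = 164.88/1,847.36 = 8.93%.
December: labor force = 1,654.22 + 161.72 = 1,815.94; u = 161.72/1,815.94 = 8.91%.
Change = 8.91% − 8.93% = −0.02 pp.

The unemployment rate changed by −0.02 percentage points.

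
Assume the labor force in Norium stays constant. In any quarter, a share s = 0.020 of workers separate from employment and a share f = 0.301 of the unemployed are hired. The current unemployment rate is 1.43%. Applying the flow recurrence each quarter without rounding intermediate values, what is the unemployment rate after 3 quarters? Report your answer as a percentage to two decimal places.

Unemployment rate after three quarters ≈ 4.73%.

With a fixed labor force, u_{t+1} = u_t + s·(1−u_t) − f·u_t = u_t·(1−s−f) + s.
Here 1−s−f = 0.679 and s = 0.020.
u_1 = 0.014300 × 0.679 + 0.020 = 0.029710.
u_2 = 0.029710 × 0.679 + 0.020 = 0.040173.
u_3 = 0.040173 × 0.679 + 0.020 = 0.047277.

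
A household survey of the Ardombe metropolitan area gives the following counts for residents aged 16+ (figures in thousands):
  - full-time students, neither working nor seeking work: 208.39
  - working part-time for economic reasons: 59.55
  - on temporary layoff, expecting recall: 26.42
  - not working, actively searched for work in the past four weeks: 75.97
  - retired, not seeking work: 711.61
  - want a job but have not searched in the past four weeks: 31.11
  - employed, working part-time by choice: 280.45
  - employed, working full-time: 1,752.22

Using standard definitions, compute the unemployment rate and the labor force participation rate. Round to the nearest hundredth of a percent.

Unemployment rate ≈ 4.67%; labor force participation rate ≈ 69.76%.

Employed = 59.55 + 280.45 + 1,752.22 = 2,092.22 thousand (anyone who worked, including part-time for economic reasons, counts as employed).
Unemployed = 26.42 + 75.97 = 102.39 thousand (jobless and actively searching, or on temporary layoff).
Labor force = 2,092.22 + 102.39 = 2,194.61 thousand.
Not in labor force = 208.39 + 711.61 + 31.11 = 951.11 thousand (those not working and not actively searching are outside the labor force — including those who want a job but have given up searching).
Civilian working-age population = 2,194.61 + 951.11 = 3,145.72 thousand.
Unemployment rate = 102.39 / 2,194.61 = 4.67%.
Labor force participation rate = 2,194.61 / 3,145.72 = 69.76%.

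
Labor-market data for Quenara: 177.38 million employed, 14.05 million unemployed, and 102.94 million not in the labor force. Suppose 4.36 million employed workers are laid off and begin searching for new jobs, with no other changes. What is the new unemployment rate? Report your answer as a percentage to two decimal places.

New unemployment rate ≈ 9.62%.

Initially, labor force = 177.38 + 14.05 = 191.43 million, so u = 14.05/191.43 = 7.34%.
After the change, employed falls and unemployed rises by 4.36; labor force unchanged → E = 173.02, U = 18.41, labor force = 191.43 million.
New unemployment rate = 18.41 / 191.43 = 9.62%.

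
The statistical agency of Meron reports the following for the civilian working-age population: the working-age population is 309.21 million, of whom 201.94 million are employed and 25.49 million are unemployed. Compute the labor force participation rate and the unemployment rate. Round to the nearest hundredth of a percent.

Labor force participation rate ≈ 73.55%; unemployment rate ≈ 11.21%.

Labor force = employed + unemployed = 201.94 + 25.49 = 227.43 million.
Unemployment rate = 25.49 / 227.43 = 11.21%.
Labor force participation rate = 227.43 / 309.21 = 73.55%.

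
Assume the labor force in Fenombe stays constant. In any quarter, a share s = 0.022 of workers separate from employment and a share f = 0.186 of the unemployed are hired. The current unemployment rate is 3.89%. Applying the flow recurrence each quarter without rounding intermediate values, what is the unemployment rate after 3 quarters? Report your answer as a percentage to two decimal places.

With a fixed labor force, u_{t+1} = u_t + s·(1−u_t) − f·u_t = u_t·(1−s−f) + s.
Here 1−s−f = 0.792 and s = 0.022.
u_1 = 0.038900 × 0.792 + 0.022 = 0.052809.
u_2 = 0.052809 × 0.792 + 0.022 = 0.063825.
u_3 = 0.063825 × 0.792 + 0.022 = 0.072549.

Unemployment rate after three quarters ≈ 7.25%.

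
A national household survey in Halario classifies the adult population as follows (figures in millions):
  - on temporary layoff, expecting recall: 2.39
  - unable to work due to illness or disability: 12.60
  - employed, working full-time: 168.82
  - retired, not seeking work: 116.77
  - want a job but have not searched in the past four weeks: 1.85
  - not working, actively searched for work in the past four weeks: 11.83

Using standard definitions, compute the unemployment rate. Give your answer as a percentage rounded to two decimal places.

Employed = 168.82 million.
Unemployed = 2.39 + 11.83 = 14.22 million (jobless and actively searching, or on temporary layoff).
Labor force = 168.82 + 14.22 = 183.04 million.
Unemployment rate = 14.22 / 183.04 = 7.77%.

Unemployment rate ≈ 7.77%.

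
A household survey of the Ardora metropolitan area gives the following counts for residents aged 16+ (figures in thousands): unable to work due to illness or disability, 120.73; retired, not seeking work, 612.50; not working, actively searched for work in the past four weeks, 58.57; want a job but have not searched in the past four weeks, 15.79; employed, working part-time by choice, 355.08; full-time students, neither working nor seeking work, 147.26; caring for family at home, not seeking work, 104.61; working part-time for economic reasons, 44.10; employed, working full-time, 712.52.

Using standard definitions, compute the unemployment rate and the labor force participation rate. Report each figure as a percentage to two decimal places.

Employed = 355.08 + 44.10 + 712.52 = 1,111.70 thousand (anyone who worked, including part-time for economic reasons, counts as employed).
Unemployed = 58.57 thousand.
Labor force = 1,111.70 + 58.57 = 1,170.27 thousand.
Not in labor force = 120.73 + 612.50 + 15.79 + 147.26 + 104.61 = 1,000.89 thousand (those not working and not actively searching are outside the labor force — including those who want a job but have given up searching).
Civilian working-age population = 1,170.27 + 1,000.89 = 2,171.16 thousand.
Unemployment rate = 58.57 / 1,170.27 = 5.00%.
Labor force participation rate = 1,170.27 / 2,171.16 = 53.90%.

Unemployment rate ≈ 5.00%; labor force participation rate ≈ 53.90%.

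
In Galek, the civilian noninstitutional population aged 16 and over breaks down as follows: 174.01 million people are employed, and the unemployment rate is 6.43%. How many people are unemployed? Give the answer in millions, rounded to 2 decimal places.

About 11.96 million are unemployed.

Let U be the number unemployed. The labor force is E + U, and U/(E+U) = 0.0643.
So U = 0.0643 × 174.01 / (1 − 0.0643) = 11.1888 / 0.9357 ≈ 11.96 million.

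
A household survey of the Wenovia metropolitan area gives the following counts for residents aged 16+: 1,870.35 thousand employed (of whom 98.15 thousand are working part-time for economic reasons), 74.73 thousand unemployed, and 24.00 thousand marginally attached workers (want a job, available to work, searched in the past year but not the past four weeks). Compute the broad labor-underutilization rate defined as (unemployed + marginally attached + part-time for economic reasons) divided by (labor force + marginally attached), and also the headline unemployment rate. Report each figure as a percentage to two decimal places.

Broad underutilization rate ≈ 10.00%; headline unemployment rate ≈ 3.84%.

Labor force = 1,870.35 + 74.73 = 1,945.08 thousand.
Numerator = 74.73 + 24.00 + 98.15 = 196.88 thousand.
Denominator = 1,945.08 + 24.00 = 1,969.08 thousand.
Broad rate = 196.88 / 1,969.08 = 10.00%.
Headline unemployment rate = 74.73 / 1,945.08 = 3.84%.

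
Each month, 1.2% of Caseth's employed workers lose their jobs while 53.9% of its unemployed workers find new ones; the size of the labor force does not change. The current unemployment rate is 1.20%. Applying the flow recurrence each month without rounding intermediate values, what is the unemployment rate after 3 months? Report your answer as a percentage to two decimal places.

With a fixed labor force, u_{t+1} = u_t + s·(1−u_t) − f·u_t = u_t·(1−s−f) + s.
Here 1−s−f = 0.449 and s = 0.012.
u_1 = 0.012000 × 0.449 + 0.012 = 0.017388.
u_2 = 0.017388 × 0.449 + 0.012 = 0.019807.
u_3 = 0.019807 × 0.449 + 0.012 = 0.020893.

Unemployment rate after three months ≈ 2.09%.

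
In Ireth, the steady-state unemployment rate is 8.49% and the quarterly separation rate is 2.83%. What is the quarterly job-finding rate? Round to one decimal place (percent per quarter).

From u* = s/(s+f): f = s·(1−u)/u.
f = 2.83 × (1 − 0.0849) / 0.0849 = 2.5897 / 0.0849 ≈ 30.5% per quarter.

Job-finding rate ≈ 30.5% per quarter.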